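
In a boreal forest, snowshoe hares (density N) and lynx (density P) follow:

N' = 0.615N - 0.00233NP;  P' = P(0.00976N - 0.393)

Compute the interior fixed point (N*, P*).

N* ≈ 40.3, P* ≈ 264

Set dP/dt = 0 with P > 0: 0.00976N - 0.393 = 0, so N* = 0.393/0.00976 = 40.3.
Set dN/dt = 0 with N > 0: 0.615 - 0.00233P = 0, so P* = 0.615/0.00233 = 264.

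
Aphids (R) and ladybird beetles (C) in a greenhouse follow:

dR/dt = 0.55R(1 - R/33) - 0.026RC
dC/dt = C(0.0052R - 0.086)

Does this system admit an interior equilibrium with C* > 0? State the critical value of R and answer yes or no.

The predator equation gives dC/dt > 0 only when R > 0.086/0.0052 = 16.5.
Without the predator, R → K = 33. Since 33 > 16.5, the predator can invade and persist.

Threshold R = 16.5; K > 16.5, so yes, the predator persists.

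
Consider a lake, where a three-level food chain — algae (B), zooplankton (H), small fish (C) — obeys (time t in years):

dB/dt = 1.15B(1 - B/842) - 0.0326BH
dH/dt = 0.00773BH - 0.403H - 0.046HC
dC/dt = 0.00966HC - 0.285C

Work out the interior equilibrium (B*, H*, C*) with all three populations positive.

B* ≈ 138, H* ≈ 29.5, C* ≈ 14.4

From dC/dt = 0: 0.00966H* = 0.285, so H* = 29.5.
From dB/dt = 0: 1.15(1 - B*/842) = 0.0326·29.5, giving B* = 842·(1 - 0.836) = 138.
From dH/dt = 0: 0.00773·138 - 0.403 = 0.046C*, so C* = 0.662/0.046 = 14.4.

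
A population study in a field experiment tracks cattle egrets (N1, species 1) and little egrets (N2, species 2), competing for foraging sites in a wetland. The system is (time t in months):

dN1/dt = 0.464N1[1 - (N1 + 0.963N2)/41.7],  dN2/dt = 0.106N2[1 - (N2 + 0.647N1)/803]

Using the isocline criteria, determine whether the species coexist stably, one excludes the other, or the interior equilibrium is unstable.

species 2 excludes species 1

Compare the nullcline intercepts: K1/α12 = 41.7/0.963 = 43.3 < K2 = 803; K2/α21 = 803/0.647 = 1240 > K1 = 41.7.
Since the inequalities point opposite ways, species 2 can invade but species 1 cannot.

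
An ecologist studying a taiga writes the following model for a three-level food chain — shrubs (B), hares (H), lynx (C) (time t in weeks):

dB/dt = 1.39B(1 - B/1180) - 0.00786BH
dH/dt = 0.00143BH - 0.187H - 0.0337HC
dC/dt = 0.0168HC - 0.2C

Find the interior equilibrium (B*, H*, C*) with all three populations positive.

B* ≈ 1100, H* ≈ 11.9, C* ≈ 41.2

From dC/dt = 0: 0.0168H* = 0.2, so H* = 11.9.
From dB/dt = 0: 1.39(1 - B*/1180) = 0.00786·11.9, giving B* = 1180·(1 - 0.0673) = 1100.
From dH/dt = 0: 0.00143·1100 - 0.187 = 0.0337C*, so C* = 1.39/0.0337 = 41.2.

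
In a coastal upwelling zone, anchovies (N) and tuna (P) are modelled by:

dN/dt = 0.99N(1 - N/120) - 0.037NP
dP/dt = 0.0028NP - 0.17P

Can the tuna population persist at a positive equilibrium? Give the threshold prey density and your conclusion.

The predator equation gives dP/dt > 0 only when N > 0.17/0.0028 = 60.7.
Without the predator, N → K = 120. Since 120 > 60.7, the predator can invade and persist.

Threshold N = 60.7; K > 60.7, so yes, the predator persists.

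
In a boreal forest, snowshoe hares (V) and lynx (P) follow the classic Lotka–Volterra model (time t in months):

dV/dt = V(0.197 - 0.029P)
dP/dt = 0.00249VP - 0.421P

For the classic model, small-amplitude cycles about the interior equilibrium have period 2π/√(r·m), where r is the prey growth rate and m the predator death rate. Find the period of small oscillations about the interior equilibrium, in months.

T ≈ 21.8 months

Here r = 0.197 and m = 0.421, so r·m = 0.0829.
ω = √0.0829 = 0.288 per month, hence T = 2π/ω ≈ 21.8 months.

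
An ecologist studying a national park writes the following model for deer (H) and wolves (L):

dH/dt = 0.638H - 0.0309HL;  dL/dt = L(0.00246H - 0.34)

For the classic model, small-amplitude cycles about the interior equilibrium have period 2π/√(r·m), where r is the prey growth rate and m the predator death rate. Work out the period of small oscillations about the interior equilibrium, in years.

Here r = 0.638 and m = 0.34, so r·m = 0.217.
ω = √0.217 = 0.466 per year, hence T = 2π/ω ≈ 13.5 years.

T ≈ 13.5 years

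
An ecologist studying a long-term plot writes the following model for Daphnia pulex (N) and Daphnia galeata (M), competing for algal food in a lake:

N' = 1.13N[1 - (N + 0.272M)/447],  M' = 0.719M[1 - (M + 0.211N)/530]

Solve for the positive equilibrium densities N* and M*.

Setting both brackets to zero gives the nullclines N + 0.272M = 447 and 0.211N + M = 530.
Substituting M = 530 - 0.211N into the first: N(1 - 0.272·0.211) = 447 - 0.272·530.
So N* = 303/0.943 = 321, and then M* = 530 - 0.211·321 = 462.

N* ≈ 321, M* ≈ 462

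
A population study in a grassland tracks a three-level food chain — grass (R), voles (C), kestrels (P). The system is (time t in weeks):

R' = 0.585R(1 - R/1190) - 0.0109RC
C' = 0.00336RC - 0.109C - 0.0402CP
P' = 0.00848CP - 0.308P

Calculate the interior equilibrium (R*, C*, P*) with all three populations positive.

From dP/dt = 0: 0.00848C* = 0.308, so C* = 36.3.
From dR/dt = 0: 0.585(1 - R*/1190) = 0.0109·36.3, giving R* = 1190·(1 - 0.677) = 385.
From dC/dt = 0: 0.00336·385 - 0.109 = 0.0402P*, so P* = 1.18/0.0402 = 29.4.

R* ≈ 385, C* ≈ 36.3, P* ≈ 29.4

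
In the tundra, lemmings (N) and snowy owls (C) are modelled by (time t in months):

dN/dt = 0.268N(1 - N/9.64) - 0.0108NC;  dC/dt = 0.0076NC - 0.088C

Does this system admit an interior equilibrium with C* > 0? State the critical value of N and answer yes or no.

The predator equation gives dC/dt > 0 only when N > 0.088/0.0076 = 11.6.
Without the predator, N → K = 9.64. Since 9.64 < 11.6, the predator cannot invade.

Threshold N = 11.6; K < 11.6, so no, the predator goes extinct.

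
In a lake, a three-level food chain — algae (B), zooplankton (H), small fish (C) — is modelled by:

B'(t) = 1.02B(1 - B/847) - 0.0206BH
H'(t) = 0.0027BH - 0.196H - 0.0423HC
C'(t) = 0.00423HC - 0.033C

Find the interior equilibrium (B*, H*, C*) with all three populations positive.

From dC/dt = 0: 0.00423H* = 0.033, so H* = 7.8.
From dB/dt = 0: 1.02(1 - B*/847) = 0.0206·7.8, giving B* = 847·(1 - 0.158) = 714.
From dH/dt = 0: 0.0027·714 - 0.196 = 0.0423C*, so C* = 1.73/0.0423 = 40.9.

B* ≈ 714, H* ≈ 7.8, C* ≈ 40.9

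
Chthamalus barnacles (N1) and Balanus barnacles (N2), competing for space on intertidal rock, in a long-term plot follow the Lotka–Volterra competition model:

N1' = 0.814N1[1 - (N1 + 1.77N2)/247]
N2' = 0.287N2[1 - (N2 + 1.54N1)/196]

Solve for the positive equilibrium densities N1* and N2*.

Setting both brackets to zero gives the nullclines N1 + 1.77N2 = 247 and 1.54N1 + N2 = 196.
Substituting N2 = 196 - 1.54N1 into the first: N1(1 - 1.77·1.54) = 247 - 1.77·196.
So N1* = -99.9/-1.73 = 57.9, and then N2* = 196 - 1.54·57.9 = 107.

N1* ≈ 57.9, N2* ≈ 107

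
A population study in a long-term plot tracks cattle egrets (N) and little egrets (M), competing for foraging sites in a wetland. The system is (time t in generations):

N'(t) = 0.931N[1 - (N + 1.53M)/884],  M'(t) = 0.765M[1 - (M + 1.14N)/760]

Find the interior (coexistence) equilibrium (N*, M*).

N* ≈ 375, M* ≈ 333

Setting both brackets to zero gives the nullclines N + 1.53M = 884 and 1.14N + M = 760.
Substituting M = 760 - 1.14N into the first: N(1 - 1.53·1.14) = 884 - 1.53·760.
So N* = -279/-0.744 = 375, and then M* = 760 - 1.14·375 = 333.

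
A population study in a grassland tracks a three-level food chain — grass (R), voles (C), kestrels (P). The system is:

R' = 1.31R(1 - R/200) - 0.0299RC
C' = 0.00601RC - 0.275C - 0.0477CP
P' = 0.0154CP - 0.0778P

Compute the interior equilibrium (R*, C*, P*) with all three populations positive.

R* ≈ 177, C* ≈ 5.05, P* ≈ 16.5

From dP/dt = 0: 0.0154C* = 0.0778, so C* = 5.05.
From dR/dt = 0: 1.31(1 - R*/200) = 0.0299·5.05, giving R* = 200·(1 - 0.115) = 177.
From dC/dt = 0: 0.00601·177 - 0.275 = 0.0477P*, so P* = 0.788/0.0477 = 16.5.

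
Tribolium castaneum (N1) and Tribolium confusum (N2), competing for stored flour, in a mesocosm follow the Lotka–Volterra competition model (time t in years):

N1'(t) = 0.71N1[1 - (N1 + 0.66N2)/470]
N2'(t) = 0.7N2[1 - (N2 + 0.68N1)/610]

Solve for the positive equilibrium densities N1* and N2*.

Setting both brackets to zero gives the nullclines N1 + 0.66N2 = 470 and 0.68N1 + N2 = 610.
Substituting N2 = 610 - 0.68N1 into the first: N1(1 - 0.66·0.68) = 470 - 0.66·610.
So N1* = 67.4/0.551 = 122, and then N2* = 610 - 0.68·122 = 527.

N1* ≈ 122, N2* ≈ 527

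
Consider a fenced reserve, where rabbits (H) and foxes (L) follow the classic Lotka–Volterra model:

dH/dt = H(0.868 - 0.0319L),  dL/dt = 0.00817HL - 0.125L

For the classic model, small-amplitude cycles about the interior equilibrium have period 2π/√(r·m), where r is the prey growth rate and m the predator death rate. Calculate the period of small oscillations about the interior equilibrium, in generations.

T ≈ 19.1 generations

Here r = 0.868 and m = 0.125, so r·m = 0.108.
ω = √0.108 = 0.329 per generation, hence T = 2π/ω ≈ 19.1 generations.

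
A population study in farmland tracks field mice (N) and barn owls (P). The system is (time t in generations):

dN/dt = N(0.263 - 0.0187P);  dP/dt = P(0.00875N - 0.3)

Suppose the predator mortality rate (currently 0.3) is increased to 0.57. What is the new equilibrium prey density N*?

At the interior fixed point, setting dP/dt = 0 with P > 0 fixes N* = (predator death rate)/(NP coefficient) — independent of the other coefficients.
With the change, N* = 0.57/0.00875 = 65.1; it rises from 34.3.

N* ≈ 65.1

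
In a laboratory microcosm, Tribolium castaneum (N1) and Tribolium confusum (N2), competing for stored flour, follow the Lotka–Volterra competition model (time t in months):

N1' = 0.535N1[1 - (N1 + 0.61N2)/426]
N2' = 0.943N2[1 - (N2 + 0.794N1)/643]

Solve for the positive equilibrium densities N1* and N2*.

Setting both brackets to zero gives the nullclines N1 + 0.61N2 = 426 and 0.794N1 + N2 = 643.
Substituting N2 = 643 - 0.794N1 into the first: N1(1 - 0.61·0.794) = 426 - 0.61·643.
So N1* = 33.8/0.516 = 65.5, and then N2* = 643 - 0.794·65.5 = 591.

N1* ≈ 65.5, N2* ≈ 591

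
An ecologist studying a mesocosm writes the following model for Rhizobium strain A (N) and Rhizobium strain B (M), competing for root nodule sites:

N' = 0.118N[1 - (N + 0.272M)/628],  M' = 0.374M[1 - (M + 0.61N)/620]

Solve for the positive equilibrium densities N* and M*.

N* ≈ 551, M* ≈ 284

Setting both brackets to zero gives the nullclines N + 0.272M = 628 and 0.61N + M = 620.
Substituting M = 620 - 0.61N into the first: N(1 - 0.272·0.61) = 628 - 0.272·620.
So N* = 459/0.834 = 551, and then M* = 620 - 0.61·551 = 284.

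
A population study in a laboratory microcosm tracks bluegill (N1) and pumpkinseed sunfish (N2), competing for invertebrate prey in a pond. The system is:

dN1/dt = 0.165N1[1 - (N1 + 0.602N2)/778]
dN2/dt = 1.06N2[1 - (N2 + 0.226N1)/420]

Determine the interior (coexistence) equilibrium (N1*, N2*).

Setting both brackets to zero gives the nullclines N1 + 0.602N2 = 778 and 0.226N1 + N2 = 420.
Substituting N2 = 420 - 0.226N1 into the first: N1(1 - 0.602·0.226) = 778 - 0.602·420.
So N1* = 525/0.864 = 608, and then N2* = 420 - 0.226·608 = 283.

N1* ≈ 608, N2* ≈ 283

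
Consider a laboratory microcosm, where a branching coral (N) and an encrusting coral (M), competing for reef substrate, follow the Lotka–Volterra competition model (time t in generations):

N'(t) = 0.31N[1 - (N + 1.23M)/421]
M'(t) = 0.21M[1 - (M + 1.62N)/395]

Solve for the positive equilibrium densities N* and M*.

Setting both brackets to zero gives the nullclines N + 1.23M = 421 and 1.62N + M = 395.
Substituting M = 395 - 1.62N into the first: N(1 - 1.23·1.62) = 421 - 1.23·395.
So N* = -64.8/-0.993 = 65.3, and then M* = 395 - 1.62·65.3 = 289.

N* ≈ 65.3, M* ≈ 289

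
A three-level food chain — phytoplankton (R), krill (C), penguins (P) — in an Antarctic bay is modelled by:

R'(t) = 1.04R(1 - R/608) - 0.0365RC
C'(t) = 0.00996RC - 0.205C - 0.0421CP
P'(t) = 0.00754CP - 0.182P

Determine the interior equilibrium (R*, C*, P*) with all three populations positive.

R* ≈ 92.9, C* ≈ 24.1, P* ≈ 17.1

From dP/dt = 0: 0.00754C* = 0.182, so C* = 24.1.
From dR/dt = 0: 1.04(1 - R*/608) = 0.0365·24.1, giving R* = 608·(1 - 0.847) = 92.9.
From dC/dt = 0: 0.00996·92.9 - 0.205 = 0.0421P*, so P* = 0.721/0.0421 = 17.1.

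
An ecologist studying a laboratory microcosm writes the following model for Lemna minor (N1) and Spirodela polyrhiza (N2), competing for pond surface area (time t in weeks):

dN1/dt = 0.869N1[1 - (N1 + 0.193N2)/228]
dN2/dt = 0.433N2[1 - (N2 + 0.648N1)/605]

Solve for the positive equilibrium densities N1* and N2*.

Setting both brackets to zero gives the nullclines N1 + 0.193N2 = 228 and 0.648N1 + N2 = 605.
Substituting N2 = 605 - 0.648N1 into the first: N1(1 - 0.193·0.648) = 228 - 0.193·605.
So N1* = 111/0.875 = 127, and then N2* = 605 - 0.648·127 = 523.

N1* ≈ 127, N2* ≈ 523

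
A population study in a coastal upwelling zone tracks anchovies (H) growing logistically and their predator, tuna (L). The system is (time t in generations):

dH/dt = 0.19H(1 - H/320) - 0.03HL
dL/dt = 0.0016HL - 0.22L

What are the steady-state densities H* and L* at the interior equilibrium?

H* ≈ 138, L* ≈ 3.61

From dL/dt = 0 with L > 0: 0.0016H* = 0.22, so H* = 138.
Substitute into dH/dt = 0: 0.19(1 - 138/320) = 0.03L*.
The bracket is 0.57, giving L* = 0.108/0.03 = 3.61.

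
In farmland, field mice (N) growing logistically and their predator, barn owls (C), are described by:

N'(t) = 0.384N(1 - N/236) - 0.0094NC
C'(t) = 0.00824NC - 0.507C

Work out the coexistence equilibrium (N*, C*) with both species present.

N* ≈ 61.5, C* ≈ 30.2

From dC/dt = 0 with C > 0: 0.00824N* = 0.507, so N* = 61.5.
Substitute into dN/dt = 0: 0.384(1 - 61.5/236) = 0.0094C*.
The bracket is 0.739, giving C* = 0.284/0.0094 = 30.2.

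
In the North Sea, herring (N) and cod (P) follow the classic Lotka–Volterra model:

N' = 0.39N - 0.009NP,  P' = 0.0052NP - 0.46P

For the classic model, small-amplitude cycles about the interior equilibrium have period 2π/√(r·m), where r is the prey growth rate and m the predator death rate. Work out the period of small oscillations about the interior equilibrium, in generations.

Here r = 0.39 and m = 0.46, so r·m = 0.179.
ω = √0.179 = 0.424 per generation, hence T = 2π/ω ≈ 14.8 generations.

T ≈ 14.8 generations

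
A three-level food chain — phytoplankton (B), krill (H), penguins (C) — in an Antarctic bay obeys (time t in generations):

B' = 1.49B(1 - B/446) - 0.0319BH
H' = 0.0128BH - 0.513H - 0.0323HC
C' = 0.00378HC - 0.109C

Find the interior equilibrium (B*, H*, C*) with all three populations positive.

B* ≈ 171, H* ≈ 28.8, C* ≈ 51.7

From dC/dt = 0: 0.00378H* = 0.109, so H* = 28.8.
From dB/dt = 0: 1.49(1 - B*/446) = 0.0319·28.8, giving B* = 446·(1 - 0.617) = 171.
From dH/dt = 0: 0.0128·171 - 0.513 = 0.0323C*, so C* = 1.67/0.0323 = 51.7.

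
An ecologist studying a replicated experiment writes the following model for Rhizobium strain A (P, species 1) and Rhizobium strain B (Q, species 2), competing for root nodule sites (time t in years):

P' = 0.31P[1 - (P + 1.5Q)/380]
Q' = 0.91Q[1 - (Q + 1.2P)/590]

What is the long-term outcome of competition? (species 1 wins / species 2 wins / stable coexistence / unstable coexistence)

species 2 excludes species 1

Compare the nullcline intercepts: K1/α12 = 380/1.5 = 253 < K2 = 590; K2/α21 = 590/1.2 = 492 > K1 = 380.
Since the inequalities point opposite ways, species 2 can invade but species 1 cannot.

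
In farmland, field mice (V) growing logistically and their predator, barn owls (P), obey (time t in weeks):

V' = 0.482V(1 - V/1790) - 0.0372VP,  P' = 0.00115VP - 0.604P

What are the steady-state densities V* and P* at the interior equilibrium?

From dP/dt = 0 with P > 0: 0.00115V* = 0.604, so V* = 525.
Substitute into dV/dt = 0: 0.482(1 - 525/1790) = 0.0372P*.
The bracket is 0.707, giving P* = 0.341/0.0372 = 9.16.

V* ≈ 525, P* ≈ 9.16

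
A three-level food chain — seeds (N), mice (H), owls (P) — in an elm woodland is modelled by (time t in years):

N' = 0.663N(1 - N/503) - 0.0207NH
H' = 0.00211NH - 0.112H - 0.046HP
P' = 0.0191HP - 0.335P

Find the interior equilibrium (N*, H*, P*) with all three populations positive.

From dP/dt = 0: 0.0191H* = 0.335, so H* = 17.5.
From dN/dt = 0: 0.663(1 - N*/503) = 0.0207·17.5, giving N* = 503·(1 - 0.548) = 228.
From dH/dt = 0: 0.00211·228 - 0.112 = 0.046P*, so P* = 0.368/0.046 = 8.

N* ≈ 228, H* ≈ 17.5, P* ≈ 8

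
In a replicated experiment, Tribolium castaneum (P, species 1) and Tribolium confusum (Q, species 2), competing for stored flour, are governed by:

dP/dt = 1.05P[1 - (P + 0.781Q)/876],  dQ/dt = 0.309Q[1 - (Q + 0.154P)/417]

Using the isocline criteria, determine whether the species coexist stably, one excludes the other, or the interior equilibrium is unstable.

Compare the nullcline intercepts: K1/α12 = 876/0.781 = 1120 > K2 = 417; K2/α21 = 417/0.154 = 2710 > K1 = 876.
Since both inequalities hold, each species can invade when rare, so the interior equilibrium is stable.

stable coexistence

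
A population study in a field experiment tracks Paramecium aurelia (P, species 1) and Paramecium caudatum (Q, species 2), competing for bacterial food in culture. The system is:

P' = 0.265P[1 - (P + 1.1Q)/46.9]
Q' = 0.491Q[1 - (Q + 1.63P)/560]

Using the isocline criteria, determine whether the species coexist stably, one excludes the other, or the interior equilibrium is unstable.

Compare the nullcline intercepts: K1/α12 = 46.9/1.1 = 42.6 < K2 = 560; K2/α21 = 560/1.63 = 344 > K1 = 46.9.
Since the inequalities point opposite ways, species 2 can invade but species 1 cannot.

species 2 excludes species 1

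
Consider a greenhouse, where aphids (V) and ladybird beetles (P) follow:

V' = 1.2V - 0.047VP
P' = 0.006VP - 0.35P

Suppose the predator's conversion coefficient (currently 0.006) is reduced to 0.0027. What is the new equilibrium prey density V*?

V* ≈ 130

At the interior fixed point, setting dP/dt = 0 with P > 0 fixes V* = (predator death rate)/(VP coefficient) — independent of the other coefficients.
With the change, V* = 0.35/0.0027 = 130; it rises from 58.3.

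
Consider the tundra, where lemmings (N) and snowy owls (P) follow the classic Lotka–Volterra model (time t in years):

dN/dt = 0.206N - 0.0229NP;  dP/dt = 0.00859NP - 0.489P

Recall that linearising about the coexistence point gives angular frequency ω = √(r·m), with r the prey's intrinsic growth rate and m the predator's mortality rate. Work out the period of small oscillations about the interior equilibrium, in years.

Here r = 0.206 and m = 0.489, so r·m = 0.101.
ω = √0.101 = 0.317 per year, hence T = 2π/ω ≈ 19.8 years.

T ≈ 19.8 years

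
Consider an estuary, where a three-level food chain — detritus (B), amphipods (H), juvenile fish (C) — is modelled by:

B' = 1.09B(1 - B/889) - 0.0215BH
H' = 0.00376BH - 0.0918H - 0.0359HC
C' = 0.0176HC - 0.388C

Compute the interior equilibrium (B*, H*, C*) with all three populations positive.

From dC/dt = 0: 0.0176H* = 0.388, so H* = 22.
From dB/dt = 0: 1.09(1 - B*/889) = 0.0215·22, giving B* = 889·(1 - 0.435) = 502.
From dH/dt = 0: 0.00376·502 - 0.0918 = 0.0359C*, so C* = 1.8/0.0359 = 50.1.

B* ≈ 502, H* ≈ 22, C* ≈ 50.1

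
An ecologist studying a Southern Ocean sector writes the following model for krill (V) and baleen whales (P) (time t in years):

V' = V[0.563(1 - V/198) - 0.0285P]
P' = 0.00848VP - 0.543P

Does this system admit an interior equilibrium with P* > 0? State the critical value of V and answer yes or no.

Threshold V = 64; K > 64, so yes, the predator persists.

The predator equation gives dP/dt > 0 only when V > 0.543/0.00848 = 64.
Without the predator, V → K = 198. Since 198 > 64, the predator can invade and persist.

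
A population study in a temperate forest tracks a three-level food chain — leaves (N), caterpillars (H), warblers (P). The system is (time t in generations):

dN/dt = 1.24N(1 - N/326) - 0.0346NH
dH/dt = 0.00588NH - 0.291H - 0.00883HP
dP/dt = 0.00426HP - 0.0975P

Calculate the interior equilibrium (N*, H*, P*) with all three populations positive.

N* ≈ 118, H* ≈ 22.9, P* ≈ 45.5

From dP/dt = 0: 0.00426H* = 0.0975, so H* = 22.9.
From dN/dt = 0: 1.24(1 - N*/326) = 0.0346·22.9, giving N* = 326·(1 - 0.639) = 118.
From dH/dt = 0: 0.00588·118 - 0.291 = 0.00883P*, so P* = 0.402/0.00883 = 45.5.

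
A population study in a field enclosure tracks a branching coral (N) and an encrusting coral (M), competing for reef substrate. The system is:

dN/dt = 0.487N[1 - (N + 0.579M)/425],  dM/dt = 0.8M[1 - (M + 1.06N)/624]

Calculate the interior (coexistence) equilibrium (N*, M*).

Setting both brackets to zero gives the nullclines N + 0.579M = 425 and 1.06N + M = 624.
Substituting M = 624 - 1.06N into the first: N(1 - 0.579·1.06) = 425 - 0.579·624.
So N* = 63.7/0.386 = 165, and then M* = 624 - 1.06·165 = 449.

N* ≈ 165, M* ≈ 449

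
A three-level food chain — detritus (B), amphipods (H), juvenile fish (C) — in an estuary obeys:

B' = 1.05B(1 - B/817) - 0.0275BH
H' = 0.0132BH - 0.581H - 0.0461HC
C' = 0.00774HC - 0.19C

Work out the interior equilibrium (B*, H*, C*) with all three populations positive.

B* ≈ 292, H* ≈ 24.5, C* ≈ 70.9

From dC/dt = 0: 0.00774H* = 0.19, so H* = 24.5.
From dB/dt = 0: 1.05(1 - B*/817) = 0.0275·24.5, giving B* = 817·(1 - 0.643) = 292.
From dH/dt = 0: 0.0132·292 - 0.581 = 0.0461C*, so C* = 3.27/0.0461 = 70.9.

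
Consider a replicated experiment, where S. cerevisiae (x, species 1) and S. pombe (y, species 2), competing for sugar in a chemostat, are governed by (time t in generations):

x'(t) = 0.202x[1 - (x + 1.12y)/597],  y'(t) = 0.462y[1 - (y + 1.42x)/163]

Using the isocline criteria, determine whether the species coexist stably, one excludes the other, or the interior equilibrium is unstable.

species 1 excludes species 2

Compare the nullcline intercepts: K1/α12 = 597/1.12 = 533 > K2 = 163; K2/α21 = 163/1.42 = 115 < K1 = 597.
Since the inequalities point opposite ways, species 1 can invade but species 2 cannot.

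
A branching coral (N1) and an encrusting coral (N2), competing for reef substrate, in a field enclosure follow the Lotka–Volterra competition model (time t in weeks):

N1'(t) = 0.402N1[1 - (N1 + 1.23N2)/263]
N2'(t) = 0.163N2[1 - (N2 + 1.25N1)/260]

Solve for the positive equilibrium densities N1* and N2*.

N1* ≈ 106, N2* ≈ 128

Setting both brackets to zero gives the nullclines N1 + 1.23N2 = 263 and 1.25N1 + N2 = 260.
Substituting N2 = 260 - 1.25N1 into the first: N1(1 - 1.23·1.25) = 263 - 1.23·260.
So N1* = -56.8/-0.538 = 106, and then N2* = 260 - 1.25·106 = 128.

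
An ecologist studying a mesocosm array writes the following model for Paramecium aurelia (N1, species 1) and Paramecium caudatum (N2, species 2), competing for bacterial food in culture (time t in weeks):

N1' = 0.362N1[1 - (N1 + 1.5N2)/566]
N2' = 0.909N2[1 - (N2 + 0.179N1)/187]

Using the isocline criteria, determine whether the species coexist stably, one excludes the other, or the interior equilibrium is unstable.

stable coexistence

Compare the nullcline intercepts: K1/α12 = 566/1.5 = 377 > K2 = 187; K2/α21 = 187/0.179 = 1040 > K1 = 566.
Since both inequalities hold, each species can invade when rare, so the interior equilibrium is stable.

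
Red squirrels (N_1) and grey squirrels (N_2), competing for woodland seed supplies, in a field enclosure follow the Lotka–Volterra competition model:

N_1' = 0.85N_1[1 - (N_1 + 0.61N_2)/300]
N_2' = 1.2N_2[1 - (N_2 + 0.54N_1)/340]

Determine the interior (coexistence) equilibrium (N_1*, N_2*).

Setting both brackets to zero gives the nullclines N_1 + 0.61N_2 = 300 and 0.54N_1 + N_2 = 340.
Substituting N_2 = 340 - 0.54N_1 into the first: N_1(1 - 0.61·0.54) = 300 - 0.61·340.
So N_1* = 92.6/0.671 = 138, and then N_2* = 340 - 0.54·138 = 265.

N_1* ≈ 138, N_2* ≈ 265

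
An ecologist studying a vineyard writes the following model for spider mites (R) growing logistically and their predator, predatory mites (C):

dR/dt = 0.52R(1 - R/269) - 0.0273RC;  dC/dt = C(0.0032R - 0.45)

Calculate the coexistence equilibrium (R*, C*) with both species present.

From dC/dt = 0 with C > 0: 0.0032R* = 0.45, so R* = 141.
Substitute into dR/dt = 0: 0.52(1 - 141/269) = 0.0273C*.
The bracket is 0.477, giving C* = 0.248/0.0273 = 9.09.

R* ≈ 141, C* ≈ 9.09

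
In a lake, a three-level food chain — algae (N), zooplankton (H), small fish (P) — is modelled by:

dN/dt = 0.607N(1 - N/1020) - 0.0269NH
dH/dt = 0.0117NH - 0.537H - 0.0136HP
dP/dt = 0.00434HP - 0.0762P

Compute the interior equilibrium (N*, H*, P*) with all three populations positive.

N* ≈ 226, H* ≈ 17.6, P* ≈ 155

From dP/dt = 0: 0.00434H* = 0.0762, so H* = 17.6.
From dN/dt = 0: 0.607(1 - N*/1020) = 0.0269·17.6, giving N* = 1020·(1 - 0.778) = 226.
From dH/dt = 0: 0.0117·226 - 0.537 = 0.0136P*, so P* = 2.11/0.0136 = 155.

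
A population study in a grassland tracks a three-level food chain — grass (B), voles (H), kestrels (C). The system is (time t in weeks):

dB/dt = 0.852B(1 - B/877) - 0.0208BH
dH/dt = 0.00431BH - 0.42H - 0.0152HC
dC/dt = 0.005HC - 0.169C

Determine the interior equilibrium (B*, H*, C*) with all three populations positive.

From dC/dt = 0: 0.005H* = 0.169, so H* = 33.8.
From dB/dt = 0: 0.852(1 - B*/877) = 0.0208·33.8, giving B* = 877·(1 - 0.825) = 153.
From dH/dt = 0: 0.00431·153 - 0.42 = 0.0152C*, so C* = 0.241/0.0152 = 15.8.

B* ≈ 153, H* ≈ 33.8, C* ≈ 15.8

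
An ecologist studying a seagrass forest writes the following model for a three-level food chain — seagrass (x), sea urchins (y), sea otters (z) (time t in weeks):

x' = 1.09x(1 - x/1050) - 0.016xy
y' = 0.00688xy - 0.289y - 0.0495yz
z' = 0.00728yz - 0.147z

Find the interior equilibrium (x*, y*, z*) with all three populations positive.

x* ≈ 739, y* ≈ 20.2, z* ≈ 96.8

From dz/dt = 0: 0.00728y* = 0.147, so y* = 20.2.
From dx/dt = 0: 1.09(1 - x*/1050) = 0.016·20.2, giving x* = 1050·(1 - 0.296) = 739.
From dy/dt = 0: 0.00688·739 - 0.289 = 0.0495z*, so z* = 4.79/0.0495 = 96.8.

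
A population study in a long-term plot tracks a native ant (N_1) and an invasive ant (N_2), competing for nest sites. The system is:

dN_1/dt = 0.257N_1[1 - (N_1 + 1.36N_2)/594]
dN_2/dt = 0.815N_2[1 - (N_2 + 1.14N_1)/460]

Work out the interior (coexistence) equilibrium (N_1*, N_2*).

N_1* ≈ 57.4, N_2* ≈ 395

Setting both brackets to zero gives the nullclines N_1 + 1.36N_2 = 594 and 1.14N_1 + N_2 = 460.
Substituting N_2 = 460 - 1.14N_1 into the first: N_1(1 - 1.36·1.14) = 594 - 1.36·460.
So N_1* = -31.6/-0.55 = 57.4, and then N_2* = 460 - 1.14·57.4 = 395.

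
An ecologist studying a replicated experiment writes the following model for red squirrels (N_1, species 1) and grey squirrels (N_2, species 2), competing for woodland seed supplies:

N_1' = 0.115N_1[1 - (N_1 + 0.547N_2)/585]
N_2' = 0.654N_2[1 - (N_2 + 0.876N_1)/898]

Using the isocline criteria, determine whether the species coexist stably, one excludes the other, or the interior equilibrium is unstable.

Compare the nullcline intercepts: K1/α12 = 585/0.547 = 1070 > K2 = 898; K2/α21 = 898/0.876 = 1030 > K1 = 585.
Since both inequalities hold, each species can invade when rare, so the interior equilibrium is stable.

stable coexistence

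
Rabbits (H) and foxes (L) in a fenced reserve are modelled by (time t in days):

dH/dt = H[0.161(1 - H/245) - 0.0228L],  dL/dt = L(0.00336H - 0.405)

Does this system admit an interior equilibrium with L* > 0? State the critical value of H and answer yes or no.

The predator equation gives dL/dt > 0 only when H > 0.405/0.00336 = 121.
Without the predator, H → K = 245. Since 245 > 121, the predator can invade and persist.

Threshold H = 121; K > 121, so yes, the predator persists.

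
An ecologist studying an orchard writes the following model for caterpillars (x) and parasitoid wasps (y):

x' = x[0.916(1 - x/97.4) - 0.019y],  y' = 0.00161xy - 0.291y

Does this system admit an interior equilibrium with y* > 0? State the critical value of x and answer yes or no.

Threshold x = 181; K < 181, so no, the predator goes extinct.

The predator equation gives dy/dt > 0 only when x > 0.291/0.00161 = 181.
Without the predator, x → K = 97.4. Since 97.4 < 181, the predator cannot invade.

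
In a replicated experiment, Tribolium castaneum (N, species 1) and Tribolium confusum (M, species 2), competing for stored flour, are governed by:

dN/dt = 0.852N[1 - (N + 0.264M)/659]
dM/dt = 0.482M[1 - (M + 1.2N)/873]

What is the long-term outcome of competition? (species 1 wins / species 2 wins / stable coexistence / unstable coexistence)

Compare the nullcline intercepts: K1/α12 = 659/0.264 = 2500 > K2 = 873; K2/α21 = 873/1.2 = 728 > K1 = 659.
Since both inequalities hold, each species can invade when rare, so the interior equilibrium is stable.

stable coexistence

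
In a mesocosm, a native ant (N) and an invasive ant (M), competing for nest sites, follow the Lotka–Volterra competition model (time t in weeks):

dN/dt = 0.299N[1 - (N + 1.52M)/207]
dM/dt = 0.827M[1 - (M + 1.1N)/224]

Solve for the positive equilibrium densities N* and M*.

N* ≈ 199, M* ≈ 5.51

Setting both brackets to zero gives the nullclines N + 1.52M = 207 and 1.1N + M = 224.
Substituting M = 224 - 1.1N into the first: N(1 - 1.52·1.1) = 207 - 1.52·224.
So N* = -133/-0.672 = 199, and then M* = 224 - 1.1·199 = 5.51.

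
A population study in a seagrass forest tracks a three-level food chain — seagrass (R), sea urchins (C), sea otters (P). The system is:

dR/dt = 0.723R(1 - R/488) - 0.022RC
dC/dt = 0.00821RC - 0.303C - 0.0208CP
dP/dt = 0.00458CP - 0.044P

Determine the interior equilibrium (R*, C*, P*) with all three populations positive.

R* ≈ 345, C* ≈ 9.61, P* ≈ 122

From dP/dt = 0: 0.00458C* = 0.044, so C* = 9.61.
From dR/dt = 0: 0.723(1 - R*/488) = 0.022·9.61, giving R* = 488·(1 - 0.292) = 345.
From dC/dt = 0: 0.00821·345 - 0.303 = 0.0208P*, so P* = 2.53/0.0208 = 122.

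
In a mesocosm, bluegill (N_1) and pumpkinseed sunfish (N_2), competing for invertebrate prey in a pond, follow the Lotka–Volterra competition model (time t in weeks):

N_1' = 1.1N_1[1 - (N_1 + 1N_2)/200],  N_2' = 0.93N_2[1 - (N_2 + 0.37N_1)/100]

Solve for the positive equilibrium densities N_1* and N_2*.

N_1* ≈ 159, N_2* ≈ 41.3

Setting both brackets to zero gives the nullclines N_1 + 1N_2 = 200 and 0.37N_1 + N_2 = 100.
Substituting N_2 = 100 - 0.37N_1 into the first: N_1(1 - 1·0.37) = 200 - 1·100.
So N_1* = 100/0.63 = 159, and then N_2* = 100 - 0.37·159 = 41.3.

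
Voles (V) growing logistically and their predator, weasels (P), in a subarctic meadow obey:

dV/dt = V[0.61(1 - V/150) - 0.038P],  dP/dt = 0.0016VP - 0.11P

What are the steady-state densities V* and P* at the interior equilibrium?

From dP/dt = 0 with P > 0: 0.0016V* = 0.11, so V* = 68.8.
Substitute into dV/dt = 0: 0.61(1 - 68.8/150) = 0.038P*.
The bracket is 0.542, giving P* = 0.33/0.038 = 8.7.

V* ≈ 68.8, P* ≈ 8.7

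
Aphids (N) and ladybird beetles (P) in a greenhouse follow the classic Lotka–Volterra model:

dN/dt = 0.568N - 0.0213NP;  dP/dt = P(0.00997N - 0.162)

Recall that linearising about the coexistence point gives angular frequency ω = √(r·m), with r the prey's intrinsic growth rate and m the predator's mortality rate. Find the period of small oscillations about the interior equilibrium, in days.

Here r = 0.568 and m = 0.162, so r·m = 0.092.
ω = √0.092 = 0.303 per day, hence T = 2π/ω ≈ 20.7 days.

T ≈ 20.7 days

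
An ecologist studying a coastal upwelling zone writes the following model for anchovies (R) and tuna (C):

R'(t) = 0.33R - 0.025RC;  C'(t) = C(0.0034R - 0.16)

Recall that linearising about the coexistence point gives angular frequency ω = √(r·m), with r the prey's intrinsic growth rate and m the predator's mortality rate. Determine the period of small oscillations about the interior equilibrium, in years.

T ≈ 27.3 years

Here r = 0.33 and m = 0.16, so r·m = 0.0528.
ω = √0.0528 = 0.23 per year, hence T = 2π/ω ≈ 27.3 years.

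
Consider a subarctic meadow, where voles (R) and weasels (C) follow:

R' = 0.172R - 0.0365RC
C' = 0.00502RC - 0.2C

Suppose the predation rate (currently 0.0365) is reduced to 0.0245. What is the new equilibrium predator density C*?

C* ≈ 7.02

At the interior fixed point, setting dR/dt = 0 with R > 0 fixes C* = (prey growth rate)/(RC coefficient) — independent of the other coefficients.
With the change, C* = 0.172/0.0245 = 7.02; it rises from 4.71.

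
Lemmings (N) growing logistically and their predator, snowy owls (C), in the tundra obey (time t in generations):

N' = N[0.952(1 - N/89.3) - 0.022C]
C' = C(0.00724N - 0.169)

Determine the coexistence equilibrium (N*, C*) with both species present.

N* ≈ 23.3, C* ≈ 32

From dC/dt = 0 with C > 0: 0.00724N* = 0.169, so N* = 23.3.
Substitute into dN/dt = 0: 0.952(1 - 23.3/89.3) = 0.022C*.
The bracket is 0.739, giving C* = 0.703/0.022 = 32.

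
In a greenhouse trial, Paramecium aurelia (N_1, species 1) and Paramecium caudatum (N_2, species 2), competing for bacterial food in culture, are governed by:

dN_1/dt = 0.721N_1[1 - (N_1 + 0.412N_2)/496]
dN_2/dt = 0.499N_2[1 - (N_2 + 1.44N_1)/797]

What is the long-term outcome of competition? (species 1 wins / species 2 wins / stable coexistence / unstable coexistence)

Compare the nullcline intercepts: K1/α12 = 496/0.412 = 1200 > K2 = 797; K2/α21 = 797/1.44 = 553 > K1 = 496.
Since both inequalities hold, each species can invade when rare, so the interior equilibrium is stable.

stable coexistence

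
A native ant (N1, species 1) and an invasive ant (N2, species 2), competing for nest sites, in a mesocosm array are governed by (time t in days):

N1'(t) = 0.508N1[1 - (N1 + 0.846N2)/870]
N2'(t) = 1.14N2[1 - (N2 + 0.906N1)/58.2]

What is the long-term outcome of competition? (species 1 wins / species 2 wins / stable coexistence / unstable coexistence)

Compare the nullcline intercepts: K1/α12 = 870/0.846 = 1030 > K2 = 58.2; K2/α21 = 58.2/0.906 = 64.2 < K1 = 870.
Since the inequalities point opposite ways, species 1 can invade but species 2 cannot.

species 1 excludes species 2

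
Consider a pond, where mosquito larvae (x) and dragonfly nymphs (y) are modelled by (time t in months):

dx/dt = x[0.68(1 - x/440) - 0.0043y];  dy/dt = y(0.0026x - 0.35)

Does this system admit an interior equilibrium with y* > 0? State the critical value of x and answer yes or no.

Threshold x = 135; K > 135, so yes, the predator persists.

The predator equation gives dy/dt > 0 only when x > 0.35/0.0026 = 135.
Without the predator, x → K = 440. Since 440 > 135, the predator can invade and persist.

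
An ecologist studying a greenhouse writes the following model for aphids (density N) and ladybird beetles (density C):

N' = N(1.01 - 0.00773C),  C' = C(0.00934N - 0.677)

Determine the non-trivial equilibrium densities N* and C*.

N* ≈ 72.5, C* ≈ 131

Set dC/dt = 0 with C > 0: 0.00934N - 0.677 = 0, so N* = 0.677/0.00934 = 72.5.
Set dN/dt = 0 with N > 0: 1.01 - 0.00773C = 0, so C* = 1.01/0.00773 = 131.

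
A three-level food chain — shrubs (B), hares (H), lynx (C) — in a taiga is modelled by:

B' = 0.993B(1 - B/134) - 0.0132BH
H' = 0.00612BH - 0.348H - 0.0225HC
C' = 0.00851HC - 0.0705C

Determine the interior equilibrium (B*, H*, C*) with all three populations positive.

From dC/dt = 0: 0.00851H* = 0.0705, so H* = 8.28.
From dB/dt = 0: 0.993(1 - B*/134) = 0.0132·8.28, giving B* = 134·(1 - 0.11) = 119.
From dH/dt = 0: 0.00612·119 - 0.348 = 0.0225C*, so C* = 0.382/0.0225 = 17.

B* ≈ 119, H* ≈ 8.28, C* ≈ 17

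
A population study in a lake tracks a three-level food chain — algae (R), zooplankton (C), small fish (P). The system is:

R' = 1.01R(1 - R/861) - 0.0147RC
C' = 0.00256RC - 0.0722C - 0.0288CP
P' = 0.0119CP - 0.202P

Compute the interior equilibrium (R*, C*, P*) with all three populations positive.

R* ≈ 648, C* ≈ 17, P* ≈ 55.1

From dP/dt = 0: 0.0119C* = 0.202, so C* = 17.
From dR/dt = 0: 1.01(1 - R*/861) = 0.0147·17, giving R* = 861·(1 - 0.247) = 648.
From dC/dt = 0: 0.00256·648 - 0.0722 = 0.0288P*, so P* = 1.59/0.0288 = 55.1.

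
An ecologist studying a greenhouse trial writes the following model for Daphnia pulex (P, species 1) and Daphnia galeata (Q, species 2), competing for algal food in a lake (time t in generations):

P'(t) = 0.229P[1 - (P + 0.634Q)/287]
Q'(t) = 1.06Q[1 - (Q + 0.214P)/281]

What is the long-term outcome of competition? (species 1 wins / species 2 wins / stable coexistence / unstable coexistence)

stable coexistence

Compare the nullcline intercepts: K1/α12 = 287/0.634 = 453 > K2 = 281; K2/α21 = 281/0.214 = 1310 > K1 = 287.
Since both inequalities hold, each species can invade when rare, so the interior equilibrium is stable.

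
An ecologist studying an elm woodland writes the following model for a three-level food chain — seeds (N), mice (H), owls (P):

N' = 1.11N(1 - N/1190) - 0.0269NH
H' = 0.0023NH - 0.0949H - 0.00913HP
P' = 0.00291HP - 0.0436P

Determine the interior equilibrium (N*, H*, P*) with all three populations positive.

From dP/dt = 0: 0.00291H* = 0.0436, so H* = 15.
From dN/dt = 0: 1.11(1 - N*/1190) = 0.0269·15, giving N* = 1190·(1 - 0.363) = 758.
From dH/dt = 0: 0.0023·758 - 0.0949 = 0.00913P*, so P* = 1.65/0.00913 = 181.

N* ≈ 758, H* ≈ 15, P* ≈ 181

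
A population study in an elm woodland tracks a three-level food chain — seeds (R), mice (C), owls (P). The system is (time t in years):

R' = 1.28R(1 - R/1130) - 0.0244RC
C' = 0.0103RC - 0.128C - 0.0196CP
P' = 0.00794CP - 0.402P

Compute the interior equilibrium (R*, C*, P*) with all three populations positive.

From dP/dt = 0: 0.00794C* = 0.402, so C* = 50.6.
From dR/dt = 0: 1.28(1 - R*/1130) = 0.0244·50.6, giving R* = 1130·(1 - 0.965) = 39.4.
From dC/dt = 0: 0.0103·39.4 - 0.128 = 0.0196P*, so P* = 0.278/0.0196 = 14.2.

R* ≈ 39.4, C* ≈ 50.6, P* ≈ 14.2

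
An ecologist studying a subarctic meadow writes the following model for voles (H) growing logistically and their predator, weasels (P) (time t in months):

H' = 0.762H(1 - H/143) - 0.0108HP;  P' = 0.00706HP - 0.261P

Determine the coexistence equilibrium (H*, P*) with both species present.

H* ≈ 37, P* ≈ 52.3

From dP/dt = 0 with P > 0: 0.00706H* = 0.261, so H* = 37.
Substitute into dH/dt = 0: 0.762(1 - 37/143) = 0.0108P*.
The bracket is 0.741, giving P* = 0.565/0.0108 = 52.3.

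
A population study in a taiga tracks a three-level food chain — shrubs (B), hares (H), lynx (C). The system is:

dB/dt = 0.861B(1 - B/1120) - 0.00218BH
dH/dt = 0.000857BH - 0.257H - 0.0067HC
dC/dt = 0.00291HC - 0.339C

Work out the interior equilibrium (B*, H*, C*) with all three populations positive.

From dC/dt = 0: 0.00291H* = 0.339, so H* = 116.
From dB/dt = 0: 0.861(1 - B*/1120) = 0.00218·116, giving B* = 1120·(1 - 0.295) = 790.
From dH/dt = 0: 0.000857·790 - 0.257 = 0.0067C*, so C* = 0.42/0.0067 = 62.6.

B* ≈ 790, H* ≈ 116, C* ≈ 62.6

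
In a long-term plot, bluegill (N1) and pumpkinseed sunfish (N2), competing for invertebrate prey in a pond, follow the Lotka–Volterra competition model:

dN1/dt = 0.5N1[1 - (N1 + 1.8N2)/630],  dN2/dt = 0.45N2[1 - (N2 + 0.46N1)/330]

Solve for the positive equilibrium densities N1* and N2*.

Setting both brackets to zero gives the nullclines N1 + 1.8N2 = 630 and 0.46N1 + N2 = 330.
Substituting N2 = 330 - 0.46N1 into the first: N1(1 - 1.8·0.46) = 630 - 1.8·330.
So N1* = 36/0.172 = 209, and then N2* = 330 - 0.46·209 = 234.

N1* ≈ 209, N2* ≈ 234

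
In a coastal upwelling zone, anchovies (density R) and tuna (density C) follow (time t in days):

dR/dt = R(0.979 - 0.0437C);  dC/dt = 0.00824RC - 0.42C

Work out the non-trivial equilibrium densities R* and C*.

Set dC/dt = 0 with C > 0: 0.00824R - 0.42 = 0, so R* = 0.42/0.00824 = 51.
Set dR/dt = 0 with R > 0: 0.979 - 0.0437C = 0, so C* = 0.979/0.0437 = 22.4.

R* ≈ 51, C* ≈ 22.4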